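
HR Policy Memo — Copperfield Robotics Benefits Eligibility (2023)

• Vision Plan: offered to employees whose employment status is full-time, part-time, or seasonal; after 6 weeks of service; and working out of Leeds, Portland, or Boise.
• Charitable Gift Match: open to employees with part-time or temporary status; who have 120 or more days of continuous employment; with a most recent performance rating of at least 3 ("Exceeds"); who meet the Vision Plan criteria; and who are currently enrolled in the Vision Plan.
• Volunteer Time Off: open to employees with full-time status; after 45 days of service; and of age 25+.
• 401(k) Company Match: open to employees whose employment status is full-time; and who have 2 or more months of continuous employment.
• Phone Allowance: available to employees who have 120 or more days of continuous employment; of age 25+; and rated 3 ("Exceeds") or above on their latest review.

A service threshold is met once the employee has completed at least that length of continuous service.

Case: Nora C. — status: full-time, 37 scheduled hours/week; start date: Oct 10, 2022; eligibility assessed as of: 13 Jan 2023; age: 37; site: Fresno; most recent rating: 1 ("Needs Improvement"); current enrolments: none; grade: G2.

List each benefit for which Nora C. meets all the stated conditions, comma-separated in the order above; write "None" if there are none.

Service from Oct 10, 2022 to 13 Jan 2023: 95 days.
Vision Plan — status full-time ✓; service 95 days ≥ 6 weeks (≈42 days) ✓; site Fresno ✗ (not Leeds, Portland, or Boise) → not eligible.
Charitable Gift Match — status full-time ✗ (requires part-time or temporary) → not eligible.
Volunteer Time Off — status full-time ✓; service 95 days ≥ 45 days ✓; age 37 ≥ 25 ✓ → eligible.
401(k) Company Match — status full-time ✓; service 95 days ≥ 2 months (≈60 days) ✓ → eligible.
Phone Allowance — service 95 days < 120 days ✗ → not eligible.

Volunteer Time Off, 401(k) Company Match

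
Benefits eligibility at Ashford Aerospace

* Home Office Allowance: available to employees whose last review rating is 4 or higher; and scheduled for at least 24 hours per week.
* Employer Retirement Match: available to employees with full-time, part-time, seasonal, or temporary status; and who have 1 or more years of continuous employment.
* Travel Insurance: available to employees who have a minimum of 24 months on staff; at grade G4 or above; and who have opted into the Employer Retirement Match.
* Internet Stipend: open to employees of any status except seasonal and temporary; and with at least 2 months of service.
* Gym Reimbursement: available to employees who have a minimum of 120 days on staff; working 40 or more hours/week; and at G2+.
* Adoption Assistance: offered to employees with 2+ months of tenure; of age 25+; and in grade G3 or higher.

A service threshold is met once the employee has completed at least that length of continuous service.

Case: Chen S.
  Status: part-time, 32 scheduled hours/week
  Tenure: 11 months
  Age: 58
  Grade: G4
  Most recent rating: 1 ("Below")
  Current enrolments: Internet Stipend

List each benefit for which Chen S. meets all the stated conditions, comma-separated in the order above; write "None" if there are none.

Home Office Allowance — rating 1 < 4 ✗ → not eligible.
Employer Retirement Match — status part-time ✓; service 11 months < 1 year (≈365 days) ✗ → not eligible.
Travel Insurance — service 11 months < 24 months ✗ → not eligible.
Internet Stipend — status part-time ✓ (not excluded); service 11 months ≥ 2 months ✓ → eligible.
Gym Reimbursement — service 11 months ≥ 120 days ✓; 32 hrs/wk < 40 ✗ → not eligible.
Adoption Assistance — service 11 months ≥ 2 months ✓; age 58 ≥ 25 ✓; grade G4 ≥ G3 ✓ → eligible.

Internet Stipend, Adoption Assistance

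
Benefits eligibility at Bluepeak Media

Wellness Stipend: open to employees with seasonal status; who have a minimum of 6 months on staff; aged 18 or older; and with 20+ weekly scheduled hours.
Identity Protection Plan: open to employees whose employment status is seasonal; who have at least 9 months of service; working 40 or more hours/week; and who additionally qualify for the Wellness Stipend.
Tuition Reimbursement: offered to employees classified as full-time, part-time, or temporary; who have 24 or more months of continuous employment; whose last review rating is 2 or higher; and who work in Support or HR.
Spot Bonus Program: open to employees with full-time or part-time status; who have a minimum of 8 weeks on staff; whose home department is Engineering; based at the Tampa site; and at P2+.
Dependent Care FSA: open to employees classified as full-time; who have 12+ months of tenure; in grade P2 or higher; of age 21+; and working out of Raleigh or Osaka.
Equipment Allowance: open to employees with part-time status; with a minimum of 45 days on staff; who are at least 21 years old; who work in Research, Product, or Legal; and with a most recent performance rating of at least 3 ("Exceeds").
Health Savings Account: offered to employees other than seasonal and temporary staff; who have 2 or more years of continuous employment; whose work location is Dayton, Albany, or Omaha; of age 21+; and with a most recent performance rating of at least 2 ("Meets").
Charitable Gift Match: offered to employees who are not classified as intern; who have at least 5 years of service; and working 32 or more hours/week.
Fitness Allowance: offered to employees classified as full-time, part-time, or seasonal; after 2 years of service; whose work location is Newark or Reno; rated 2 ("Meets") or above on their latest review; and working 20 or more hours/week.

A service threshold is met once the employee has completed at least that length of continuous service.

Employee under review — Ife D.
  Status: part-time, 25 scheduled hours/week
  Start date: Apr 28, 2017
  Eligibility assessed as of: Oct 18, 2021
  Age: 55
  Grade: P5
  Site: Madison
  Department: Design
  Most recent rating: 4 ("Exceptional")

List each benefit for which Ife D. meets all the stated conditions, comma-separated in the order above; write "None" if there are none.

Service from Apr 28, 2017 to Oct 18, 2021: 1634 days.
Wellness Stipend — status part-time ✗ (requires seasonal) → not eligible.
Identity Protection Plan — status part-time ✗ (requires seasonal) → not eligible.
Tuition Reimbursement — status part-time ✓; service 1634 days ≥ 24 months (≈720 days) ✓; rating 4 ≥ 2 ✓; dept Design ✗ → not eligible.
Spot Bonus Program — status part-time ✓; service 1634 days ≥ 8 weeks (≈56 days) ✓; dept Design ✗ → not eligible.
Dependent Care FSA — status part-time ✗ (requires full-time) → not eligible.
Equipment Allowance — status part-time ✓; service 1634 days ≥ 45 days ✓; age 55 ≥ 21 ✓; dept Design ✗ → not eligible.
Health Savings Account — status part-time ✓ (not excluded); service 1634 days ≥ 2 years (≈730 days) ✓; site Madison ✗ (not Dayton, Albany, or Omaha) → not eligible.
Charitable Gift Match — status part-time ✓ (not excluded); service 1634 days < 5 years (≈1825 days) ✗ → not eligible.
Fitness Allowance — status part-time ✓; service 1634 days ≥ 2 years (≈730 days) ✓; site Madison ✗ (not Newark or Reno) → not eligible.

None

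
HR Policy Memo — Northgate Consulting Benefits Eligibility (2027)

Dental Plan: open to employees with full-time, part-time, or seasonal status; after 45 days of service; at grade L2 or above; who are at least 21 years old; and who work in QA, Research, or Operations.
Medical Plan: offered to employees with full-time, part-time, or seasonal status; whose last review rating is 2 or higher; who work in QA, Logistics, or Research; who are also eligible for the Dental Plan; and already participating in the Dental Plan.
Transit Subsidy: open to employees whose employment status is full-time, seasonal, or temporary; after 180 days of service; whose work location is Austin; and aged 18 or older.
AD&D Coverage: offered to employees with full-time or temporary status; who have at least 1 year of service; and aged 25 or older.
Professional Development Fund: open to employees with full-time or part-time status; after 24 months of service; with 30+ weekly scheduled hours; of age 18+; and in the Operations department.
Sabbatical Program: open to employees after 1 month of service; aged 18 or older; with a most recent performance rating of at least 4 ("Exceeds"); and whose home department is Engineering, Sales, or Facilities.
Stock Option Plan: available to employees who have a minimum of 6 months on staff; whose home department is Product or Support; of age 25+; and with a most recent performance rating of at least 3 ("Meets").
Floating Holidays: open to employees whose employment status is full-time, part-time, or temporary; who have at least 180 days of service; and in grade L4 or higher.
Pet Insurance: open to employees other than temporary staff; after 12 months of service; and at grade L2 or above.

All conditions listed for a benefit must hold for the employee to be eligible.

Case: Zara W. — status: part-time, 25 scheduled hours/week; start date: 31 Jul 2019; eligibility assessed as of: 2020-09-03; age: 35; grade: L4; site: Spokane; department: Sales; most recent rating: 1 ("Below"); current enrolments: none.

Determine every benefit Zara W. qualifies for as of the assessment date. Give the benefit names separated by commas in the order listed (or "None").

Floating Holidays, Pet Insurance

Service from 31 Jul 2019 to 2020-09-03: 400 days.
Dental Plan — status part-time ✓; service 400 days ≥ 45 days ✓; grade L4 ≥ L2 ✓; age 35 ≥ 21 ✓; dept Sales ✗ → not eligible.
Medical Plan — status part-time ✓; rating 1 < 2 ✗ → not eligible.
Transit Subsidy — status part-time ✗ (requires full-time, seasonal, or temporary) → not eligible.
AD&D Coverage — status part-time ✗ (requires full-time or temporary) → not eligible.
Professional Development Fund — status part-time ✓; service 400 days < 24 months (≈720 days) ✗ → not eligible.
Sabbatical Program — service 400 days ≥ 1 month (≈30 days) ✓; age 35 ≥ 18 ✓; rating 1 < 4 ✗ → not eligible.
Stock Option Plan — service 400 days ≥ 6 months (≈180 days) ✓; dept Sales ✗ → not eligible.
Floating Holidays — status part-time ✓; service 400 days ≥ 180 days ✓; grade L4 ≥ L4 ✓ → eligible.
Pet Insurance — status part-time ✓ (not excluded); service 400 days ≥ 12 months (≈360 days) ✓; grade L4 ≥ L2 ✓ → eligible.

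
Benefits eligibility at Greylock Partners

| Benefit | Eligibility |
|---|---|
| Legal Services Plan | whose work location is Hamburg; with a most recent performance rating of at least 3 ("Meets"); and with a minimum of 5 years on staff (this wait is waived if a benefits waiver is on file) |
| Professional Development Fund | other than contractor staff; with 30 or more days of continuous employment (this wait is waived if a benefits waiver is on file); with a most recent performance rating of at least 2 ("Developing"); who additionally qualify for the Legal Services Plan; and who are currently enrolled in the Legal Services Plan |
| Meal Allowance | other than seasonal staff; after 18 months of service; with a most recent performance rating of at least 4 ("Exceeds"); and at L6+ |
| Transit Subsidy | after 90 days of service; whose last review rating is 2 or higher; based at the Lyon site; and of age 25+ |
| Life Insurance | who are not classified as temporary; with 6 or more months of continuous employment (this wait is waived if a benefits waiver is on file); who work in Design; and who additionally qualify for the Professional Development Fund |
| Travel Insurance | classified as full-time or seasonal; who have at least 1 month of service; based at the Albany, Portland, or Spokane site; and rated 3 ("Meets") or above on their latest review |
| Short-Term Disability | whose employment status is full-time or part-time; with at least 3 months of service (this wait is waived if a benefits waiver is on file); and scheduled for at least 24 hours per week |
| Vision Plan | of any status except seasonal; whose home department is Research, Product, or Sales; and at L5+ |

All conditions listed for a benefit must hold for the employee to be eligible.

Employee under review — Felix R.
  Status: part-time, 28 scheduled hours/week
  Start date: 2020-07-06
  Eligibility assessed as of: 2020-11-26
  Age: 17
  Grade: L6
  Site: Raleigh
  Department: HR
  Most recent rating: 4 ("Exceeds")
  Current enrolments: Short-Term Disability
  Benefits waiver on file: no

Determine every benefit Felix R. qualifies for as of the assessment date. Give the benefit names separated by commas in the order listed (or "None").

Short-Term Disability

Service from 2020-07-06 to 2020-11-26: 143 days.
Legal Services Plan — site Raleigh ✗ (not Hamburg) → not eligible.
Professional Development Fund — status part-time ✓ (not excluded); no waiver, service 143 days ≥ 30 days ✓; rating 4 ≥ 2 ✓; not eligible for Legal Services Plan ✗ → not eligible.
Meal Allowance — status part-time ✓ (not excluded); service 143 days < 18 months (≈540 days) ✗ → not eligible.
Transit Subsidy — service 143 days ≥ 90 days ✓; rating 4 ≥ 2 ✓; site Raleigh ✗ (not Lyon) → not eligible.
Life Insurance — status part-time ✓ (not excluded); no waiver, service 143 days < 6 months (≈180 days) ✗ → not eligible.
Travel Insurance — status part-time ✗ (requires full-time or seasonal) → not eligible.
Short-Term Disability — status part-time ✓; no waiver, service 143 days ≥ 3 months (≈90 days) ✓; 28 hrs/wk ≥ 24 ✓ → eligible.
Vision Plan — status part-time ✓ (not excluded); dept HR ✗ → not eligible.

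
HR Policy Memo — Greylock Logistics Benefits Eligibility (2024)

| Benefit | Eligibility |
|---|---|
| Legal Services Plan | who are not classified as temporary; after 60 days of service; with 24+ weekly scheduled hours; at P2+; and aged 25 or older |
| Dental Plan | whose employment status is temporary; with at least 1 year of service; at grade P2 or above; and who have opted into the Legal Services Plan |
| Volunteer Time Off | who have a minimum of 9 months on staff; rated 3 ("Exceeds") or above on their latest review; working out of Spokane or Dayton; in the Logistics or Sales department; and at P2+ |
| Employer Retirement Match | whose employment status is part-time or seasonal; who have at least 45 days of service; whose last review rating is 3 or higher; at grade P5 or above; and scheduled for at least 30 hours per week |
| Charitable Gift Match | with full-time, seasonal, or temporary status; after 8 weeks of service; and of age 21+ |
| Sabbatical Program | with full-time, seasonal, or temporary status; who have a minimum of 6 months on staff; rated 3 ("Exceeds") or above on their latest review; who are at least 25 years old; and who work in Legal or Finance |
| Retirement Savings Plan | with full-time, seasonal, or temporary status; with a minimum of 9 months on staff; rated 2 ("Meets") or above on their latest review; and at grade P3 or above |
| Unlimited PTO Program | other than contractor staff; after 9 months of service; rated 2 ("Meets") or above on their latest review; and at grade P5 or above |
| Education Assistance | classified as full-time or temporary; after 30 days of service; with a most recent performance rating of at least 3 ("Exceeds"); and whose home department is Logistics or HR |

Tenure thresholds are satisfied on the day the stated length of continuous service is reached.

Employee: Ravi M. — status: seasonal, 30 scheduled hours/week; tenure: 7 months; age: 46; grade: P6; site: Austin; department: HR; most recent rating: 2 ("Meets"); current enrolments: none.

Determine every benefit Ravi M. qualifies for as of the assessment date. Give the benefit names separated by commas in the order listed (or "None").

Legal Services Plan, Charitable Gift Match

Legal Services Plan — status seasonal ✓ (not excluded); service 7 months ≥ 60 days ✓; 30 hrs/wk ≥ 24 ✓; grade P6 ≥ P2 ✓; age 46 ≥ 25 ✓ → eligible.
Dental Plan — status seasonal ✗ (requires temporary) → not eligible.
Volunteer Time Off — service 7 months < 9 months ✗ → not eligible.
Employer Retirement Match — status seasonal ✓; service 7 months ≥ 45 days ✓; rating 2 < 3 ✗ → not eligible.
Charitable Gift Match — status seasonal ✓; service 7 months ≥ 8 weeks (≈56 days) ✓; age 46 ≥ 21 ✓ → eligible.
Sabbatical Program — status seasonal ✓; service 7 months ≥ 6 months ✓; rating 2 < 3 ✗ → not eligible.
Retirement Savings Plan — status seasonal ✓; service 7 months < 9 months ✗ → not eligible.
Unlimited PTO Program — status seasonal ✓ (not excluded); service 7 months < 9 months ✗ → not eligible.
Education Assistance — status seasonal ✗ (requires full-time or temporary) → not eligible.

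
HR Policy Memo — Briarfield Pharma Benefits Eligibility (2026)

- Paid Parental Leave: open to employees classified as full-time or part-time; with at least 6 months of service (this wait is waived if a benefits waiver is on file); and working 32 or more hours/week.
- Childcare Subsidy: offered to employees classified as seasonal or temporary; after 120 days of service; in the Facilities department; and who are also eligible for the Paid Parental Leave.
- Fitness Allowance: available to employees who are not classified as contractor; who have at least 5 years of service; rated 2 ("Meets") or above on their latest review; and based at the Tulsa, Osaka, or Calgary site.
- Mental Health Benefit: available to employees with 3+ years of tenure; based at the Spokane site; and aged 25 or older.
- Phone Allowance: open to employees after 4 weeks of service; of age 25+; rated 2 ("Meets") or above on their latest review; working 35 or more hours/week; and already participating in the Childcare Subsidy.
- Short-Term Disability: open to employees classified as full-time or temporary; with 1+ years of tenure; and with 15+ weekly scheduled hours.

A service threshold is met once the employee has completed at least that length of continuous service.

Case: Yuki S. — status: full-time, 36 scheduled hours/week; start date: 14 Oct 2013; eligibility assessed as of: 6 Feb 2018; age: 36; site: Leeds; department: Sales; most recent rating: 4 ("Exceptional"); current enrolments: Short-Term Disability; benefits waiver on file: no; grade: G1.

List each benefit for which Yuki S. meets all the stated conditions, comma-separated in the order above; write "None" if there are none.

Service from 14 Oct 2013 to 6 Feb 2018: 1576 days.
Paid Parental Leave — status full-time ✓; no waiver, service 1576 days ≥ 6 months (≈180 days) ✓; 36 hrs/wk ≥ 32 ✓ → eligible.
Childcare Subsidy — status full-time ✗ (requires seasonal or temporary) → not eligible.
Fitness Allowance — status full-time ✓ (not excluded); service 1576 days < 5 years (≈1825 days) ✗ → not eligible.
Mental Health Benefit — service 1576 days ≥ 3 years (≈1095 days) ✓; site Leeds ✗ (not Spokane) → not eligible.
Phone Allowance — service 1576 days ≥ 4 weeks (≈28 days) ✓; age 36 ≥ 25 ✓; rating 4 ≥ 2 ✓; 36 hrs/wk ≥ 35 ✓; not enrolled in Childcare Subsidy ✗ → not eligible.
Short-Term Disability — status full-time ✓; service 1576 days ≥ 1 year (≈365 days) ✓; 36 hrs/wk ≥ 15 ✓ → eligible.

Paid Parental Leave, Short-Term Disability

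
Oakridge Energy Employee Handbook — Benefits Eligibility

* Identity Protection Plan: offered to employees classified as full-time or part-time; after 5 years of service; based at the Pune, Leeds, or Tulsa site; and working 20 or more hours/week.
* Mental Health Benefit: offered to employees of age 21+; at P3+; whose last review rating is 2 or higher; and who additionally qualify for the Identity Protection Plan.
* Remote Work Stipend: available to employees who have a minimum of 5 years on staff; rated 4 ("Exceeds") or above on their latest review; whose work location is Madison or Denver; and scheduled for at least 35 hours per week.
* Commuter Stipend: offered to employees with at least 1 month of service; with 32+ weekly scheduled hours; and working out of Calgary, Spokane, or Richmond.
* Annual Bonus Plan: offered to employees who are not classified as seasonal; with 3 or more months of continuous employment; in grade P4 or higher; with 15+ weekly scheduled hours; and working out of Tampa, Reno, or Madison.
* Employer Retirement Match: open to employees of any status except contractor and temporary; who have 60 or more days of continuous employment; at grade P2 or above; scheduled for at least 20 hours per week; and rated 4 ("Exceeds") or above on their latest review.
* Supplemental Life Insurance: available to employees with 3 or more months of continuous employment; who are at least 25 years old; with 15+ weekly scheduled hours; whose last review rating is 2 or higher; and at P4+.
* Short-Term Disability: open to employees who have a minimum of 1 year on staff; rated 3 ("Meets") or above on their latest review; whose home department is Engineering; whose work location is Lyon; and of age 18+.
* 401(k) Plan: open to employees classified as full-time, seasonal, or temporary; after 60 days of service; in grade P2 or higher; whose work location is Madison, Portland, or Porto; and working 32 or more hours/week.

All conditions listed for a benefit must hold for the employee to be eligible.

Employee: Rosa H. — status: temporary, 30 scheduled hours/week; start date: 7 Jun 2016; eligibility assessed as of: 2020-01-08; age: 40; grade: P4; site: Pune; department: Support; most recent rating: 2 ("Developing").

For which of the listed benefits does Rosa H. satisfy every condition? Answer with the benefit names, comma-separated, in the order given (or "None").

Service from 7 Jun 2016 to 2020-01-08: 1310 days.
Identity Protection Plan — status temporary ✗ (requires full-time or part-time) → not eligible.
Mental Health Benefit — age 40 ≥ 21 ✓; grade P4 ≥ P3 ✓; rating 2 ≥ 2 ✓; not eligible for Identity Protection Plan ✗ → not eligible.
Remote Work Stipend — service 1310 days < 5 years (≈1825 days) ✗ → not eligible.
Commuter Stipend — service 1310 days ≥ 1 month (≈30 days) ✓; 30 hrs/wk < 32 ✗ → not eligible.
Annual Bonus Plan — status temporary ✓ (not excluded); service 1310 days ≥ 3 months (≈90 days) ✓; grade P4 ≥ P4 ✓; 30 hrs/wk ≥ 15 ✓; site Pune ✗ (not Tampa, Reno, or Madison) → not eligible.
Employer Retirement Match — status temporary ✗ (excluded) → not eligible.
Supplemental Life Insurance — service 1310 days ≥ 3 months (≈90 days) ✓; age 40 ≥ 25 ✓; 30 hrs/wk ≥ 15 ✓; rating 2 ≥ 2 ✓; grade P4 ≥ P4 ✓ → eligible.
Short-Term Disability — service 1310 days ≥ 1 year (≈365 days) ✓; rating 2 < 3 ✗ → not eligible.
401(k) Plan — status temporary ✓; service 1310 days ≥ 60 days ✓; grade P4 ≥ P2 ✓; site Pune ✗ (not Madison, Portland, or Porto) → not eligible.

Supplemental Life Insurance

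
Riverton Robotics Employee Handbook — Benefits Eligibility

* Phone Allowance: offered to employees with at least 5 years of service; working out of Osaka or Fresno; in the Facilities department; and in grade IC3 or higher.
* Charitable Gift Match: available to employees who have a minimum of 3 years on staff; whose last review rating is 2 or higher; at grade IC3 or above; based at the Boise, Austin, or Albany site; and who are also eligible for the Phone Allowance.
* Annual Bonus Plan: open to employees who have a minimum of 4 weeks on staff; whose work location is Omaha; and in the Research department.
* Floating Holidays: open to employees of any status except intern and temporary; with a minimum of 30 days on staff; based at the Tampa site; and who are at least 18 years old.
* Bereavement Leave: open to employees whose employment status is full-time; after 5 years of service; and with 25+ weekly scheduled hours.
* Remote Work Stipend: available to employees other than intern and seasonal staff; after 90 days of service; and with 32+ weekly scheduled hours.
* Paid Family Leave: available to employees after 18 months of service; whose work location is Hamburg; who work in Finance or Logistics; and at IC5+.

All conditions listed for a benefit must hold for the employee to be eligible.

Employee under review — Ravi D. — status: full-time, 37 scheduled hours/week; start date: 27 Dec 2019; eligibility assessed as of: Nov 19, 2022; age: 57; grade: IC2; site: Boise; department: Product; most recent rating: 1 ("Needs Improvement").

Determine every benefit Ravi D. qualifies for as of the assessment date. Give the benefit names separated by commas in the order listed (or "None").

Service from 27 Dec 2019 to Nov 19, 2022: 1058 days.
Phone Allowance — service 1058 days < 5 years (≈1825 days) ✗ → not eligible.
Charitable Gift Match — service 1058 days < 3 years (≈1095 days) ✗ → not eligible.
Annual Bonus Plan — service 1058 days ≥ 4 weeks (≈28 days) ✓; site Boise ✗ (not Omaha) → not eligible.
Floating Holidays — status full-time ✓ (not excluded); service 1058 days ≥ 30 days ✓; site Boise ✗ (not Tampa) → not eligible.
Bereavement Leave — status full-time ✓; service 1058 days < 5 years (≈1825 days) ✗ → not eligible.
Remote Work Stipend — status full-time ✓ (not excluded); service 1058 days ≥ 90 days ✓; 37 hrs/wk ≥ 32 ✓ → eligible.
Paid Family Leave — service 1058 days ≥ 18 months (≈540 days) ✓; site Boise ✗ (not Hamburg) → not eligible.

Remote Work Stipend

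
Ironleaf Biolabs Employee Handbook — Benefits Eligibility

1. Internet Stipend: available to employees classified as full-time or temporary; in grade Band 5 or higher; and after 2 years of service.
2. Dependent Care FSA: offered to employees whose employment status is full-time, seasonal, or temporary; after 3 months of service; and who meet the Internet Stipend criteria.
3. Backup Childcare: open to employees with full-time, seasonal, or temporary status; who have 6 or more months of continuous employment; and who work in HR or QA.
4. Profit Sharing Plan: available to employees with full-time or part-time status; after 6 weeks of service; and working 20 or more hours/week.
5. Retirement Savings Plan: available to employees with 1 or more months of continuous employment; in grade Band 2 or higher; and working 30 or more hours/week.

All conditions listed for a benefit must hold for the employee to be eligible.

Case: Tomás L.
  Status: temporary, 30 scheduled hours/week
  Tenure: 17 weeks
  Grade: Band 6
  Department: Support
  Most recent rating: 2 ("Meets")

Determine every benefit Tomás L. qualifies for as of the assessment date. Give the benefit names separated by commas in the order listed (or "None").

Internet Stipend — status temporary ✓; grade Band 6 ≥ Band 5 ✓; service 17 weeks < 2 years (≈730 days) ✗ → not eligible.
Dependent Care FSA — status temporary ✓; service 17 weeks ≥ 3 months (≈90 days) ✓; not eligible for Internet Stipend ✗ → not eligible.
Backup Childcare — status temporary ✓; service 17 weeks < 6 months (≈180 days) ✗ → not eligible.
Profit Sharing Plan — status temporary ✗ (requires full-time or part-time) → not eligible.
Retirement Savings Plan — service 17 weeks ≥ 1 month (≈30 days) ✓; grade Band 6 ≥ Band 2 ✓; 30 hrs/wk ≥ 30 ✓ → eligible.

Retirement Savings Plan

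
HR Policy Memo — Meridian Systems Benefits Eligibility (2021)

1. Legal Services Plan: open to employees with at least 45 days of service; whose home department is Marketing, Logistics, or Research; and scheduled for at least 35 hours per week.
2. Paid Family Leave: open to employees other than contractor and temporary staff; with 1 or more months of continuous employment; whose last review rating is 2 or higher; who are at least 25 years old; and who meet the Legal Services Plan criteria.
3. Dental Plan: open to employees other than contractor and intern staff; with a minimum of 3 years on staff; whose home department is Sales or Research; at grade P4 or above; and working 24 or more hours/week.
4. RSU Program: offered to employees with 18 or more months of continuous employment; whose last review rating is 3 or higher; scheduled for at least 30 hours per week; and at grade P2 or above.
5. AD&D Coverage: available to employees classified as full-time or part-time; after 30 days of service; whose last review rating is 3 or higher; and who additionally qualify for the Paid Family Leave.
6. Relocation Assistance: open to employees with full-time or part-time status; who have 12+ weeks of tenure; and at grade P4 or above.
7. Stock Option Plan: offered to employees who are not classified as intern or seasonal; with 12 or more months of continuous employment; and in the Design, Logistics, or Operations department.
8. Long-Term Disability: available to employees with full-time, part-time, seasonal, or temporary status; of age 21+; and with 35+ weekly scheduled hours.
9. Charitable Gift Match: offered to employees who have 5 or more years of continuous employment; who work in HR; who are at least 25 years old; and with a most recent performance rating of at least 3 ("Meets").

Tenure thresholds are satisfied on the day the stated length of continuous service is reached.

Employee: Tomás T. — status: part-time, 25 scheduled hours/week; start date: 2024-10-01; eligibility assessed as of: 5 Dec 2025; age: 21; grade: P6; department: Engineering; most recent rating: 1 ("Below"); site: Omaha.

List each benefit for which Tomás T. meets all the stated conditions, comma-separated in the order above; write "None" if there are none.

Service from 2024-10-01 to 5 Dec 2025: 430 days.
Legal Services Plan — service 430 days ≥ 45 days ✓; dept Engineering ✗ → not eligible.
Paid Family Leave — status part-time ✓ (not excluded); service 430 days ≥ 1 month (≈30 days) ✓; rating 1 < 2 ✗ → not eligible.
Dental Plan — status part-time ✓ (not excluded); service 430 days < 3 years (≈1095 days) ✗ → not eligible.
RSU Program — service 430 days < 18 months (≈540 days) ✗ → not eligible.
AD&D Coverage — status part-time ✓; service 430 days ≥ 30 days ✓; rating 1 < 3 ✗ → not eligible.
Relocation Assistance — status part-time ✓; service 430 days ≥ 12 weeks (≈84 days) ✓; grade P6 ≥ P4 ✓ → eligible.
Stock Option Plan — status part-time ✓ (not excluded); service 430 days ≥ 12 months (≈360 days) ✓; dept Engineering ✗ → not eligible.
Long-Term Disability — status part-time ✓; age 21 ≥ 21 ✓; 25 hrs/wk < 35 ✗ → not eligible.
Charitable Gift Match — service 430 days < 5 years (≈1825 days) ✗ → not eligible.

Relocation Assistance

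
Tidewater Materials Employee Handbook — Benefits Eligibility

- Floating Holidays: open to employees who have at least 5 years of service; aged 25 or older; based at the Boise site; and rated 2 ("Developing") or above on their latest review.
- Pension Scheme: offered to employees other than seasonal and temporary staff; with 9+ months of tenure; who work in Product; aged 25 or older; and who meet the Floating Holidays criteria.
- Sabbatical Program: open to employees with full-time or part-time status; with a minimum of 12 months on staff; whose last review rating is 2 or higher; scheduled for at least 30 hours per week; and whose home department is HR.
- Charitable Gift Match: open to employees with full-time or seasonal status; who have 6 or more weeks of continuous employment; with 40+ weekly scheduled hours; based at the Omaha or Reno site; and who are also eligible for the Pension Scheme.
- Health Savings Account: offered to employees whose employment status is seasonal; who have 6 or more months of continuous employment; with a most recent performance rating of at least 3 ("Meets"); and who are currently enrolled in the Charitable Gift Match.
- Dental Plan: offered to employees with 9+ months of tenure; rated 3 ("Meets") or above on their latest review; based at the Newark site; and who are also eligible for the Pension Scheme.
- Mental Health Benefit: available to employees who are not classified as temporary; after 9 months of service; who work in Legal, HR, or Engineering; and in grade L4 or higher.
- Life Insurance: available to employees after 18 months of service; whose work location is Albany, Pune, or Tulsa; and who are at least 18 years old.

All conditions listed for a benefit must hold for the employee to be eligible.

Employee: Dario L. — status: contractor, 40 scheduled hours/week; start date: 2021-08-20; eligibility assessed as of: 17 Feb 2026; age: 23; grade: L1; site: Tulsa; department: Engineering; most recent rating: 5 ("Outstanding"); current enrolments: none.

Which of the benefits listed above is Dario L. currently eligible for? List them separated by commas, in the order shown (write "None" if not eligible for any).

Service from 2021-08-20 to 17 Feb 2026: 1642 days.
Floating Holidays — service 1642 days < 5 years (≈1825 days) ✗ → not eligible.
Pension Scheme — status contractor ✓ (not excluded); service 1642 days ≥ 9 months (≈270 days) ✓; dept Engineering ✗ → not eligible.
Sabbatical Program — status contractor ✗ (requires full-time or part-time) → not eligible.
Charitable Gift Match — status contractor ✗ (requires full-time or seasonal) → not eligible.
Health Savings Account — status contractor ✗ (requires seasonal) → not eligible.
Dental Plan — service 1642 days ≥ 9 months (≈270 days) ✓; rating 5 ≥ 3 ✓; site Tulsa ✗ (not Newark) → not eligible.
Mental Health Benefit — status contractor ✓ (not excluded); service 1642 days ≥ 9 months (≈270 days) ✓; dept Engineering ✓; grade L1 < L4 ✗ → not eligible.
Life Insurance — service 1642 days ≥ 18 months (≈540 days) ✓; site Tulsa ✓; age 23 ≥ 18 ✓ → eligible.

Life Insurance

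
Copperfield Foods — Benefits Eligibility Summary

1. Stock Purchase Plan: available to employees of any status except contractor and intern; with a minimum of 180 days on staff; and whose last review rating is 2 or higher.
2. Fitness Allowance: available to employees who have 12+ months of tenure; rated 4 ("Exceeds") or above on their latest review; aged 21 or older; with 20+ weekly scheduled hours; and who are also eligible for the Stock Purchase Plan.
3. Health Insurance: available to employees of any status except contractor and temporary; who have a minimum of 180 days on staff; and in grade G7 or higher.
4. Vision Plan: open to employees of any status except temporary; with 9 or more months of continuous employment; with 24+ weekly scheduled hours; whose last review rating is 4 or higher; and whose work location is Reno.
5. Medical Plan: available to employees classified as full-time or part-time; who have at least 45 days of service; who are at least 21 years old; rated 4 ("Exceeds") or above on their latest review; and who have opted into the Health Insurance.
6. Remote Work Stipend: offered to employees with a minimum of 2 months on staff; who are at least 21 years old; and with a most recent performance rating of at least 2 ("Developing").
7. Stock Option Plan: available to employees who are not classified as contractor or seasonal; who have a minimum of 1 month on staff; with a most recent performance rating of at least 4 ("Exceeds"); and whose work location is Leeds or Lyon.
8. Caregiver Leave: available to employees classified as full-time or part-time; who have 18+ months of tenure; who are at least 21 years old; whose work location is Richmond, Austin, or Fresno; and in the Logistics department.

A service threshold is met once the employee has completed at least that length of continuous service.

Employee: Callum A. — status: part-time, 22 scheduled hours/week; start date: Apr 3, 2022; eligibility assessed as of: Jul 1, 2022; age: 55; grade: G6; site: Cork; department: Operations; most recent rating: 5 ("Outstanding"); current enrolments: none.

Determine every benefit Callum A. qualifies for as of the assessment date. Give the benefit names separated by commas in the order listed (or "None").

Service from Apr 3, 2022 to Jul 1, 2022: 89 days.
Stock Purchase Plan — status part-time ✓ (not excluded); service 89 days < 180 days ✗ → not eligible.
Fitness Allowance — service 89 days < 12 months (≈360 days) ✗ → not eligible.
Health Insurance — status part-time ✓ (not excluded); service 89 days < 180 days ✗ → not eligible.
Vision Plan — status part-time ✓ (not excluded); service 89 days < 9 months (≈270 days) ✗ → not eligible.
Medical Plan — status part-time ✓; service 89 days ≥ 45 days ✓; age 55 ≥ 21 ✓; rating 5 ≥ 4 ✓; not enrolled in Health Insurance ✗ → not eligible.
Remote Work Stipend — service 89 days ≥ 2 months (≈60 days) ✓; age 55 ≥ 21 ✓; rating 5 ≥ 2 ✓ → eligible.
Stock Option Plan — status part-time ✓ (not excluded); service 89 days ≥ 1 month (≈30 days) ✓; rating 5 ≥ 4 ✓; site Cork ✗ (not Leeds or Lyon) → not eligible.
Caregiver Leave — status part-time ✓; service 89 days < 18 months (≈540 days) ✗ → not eligible.

Remote Work Stipend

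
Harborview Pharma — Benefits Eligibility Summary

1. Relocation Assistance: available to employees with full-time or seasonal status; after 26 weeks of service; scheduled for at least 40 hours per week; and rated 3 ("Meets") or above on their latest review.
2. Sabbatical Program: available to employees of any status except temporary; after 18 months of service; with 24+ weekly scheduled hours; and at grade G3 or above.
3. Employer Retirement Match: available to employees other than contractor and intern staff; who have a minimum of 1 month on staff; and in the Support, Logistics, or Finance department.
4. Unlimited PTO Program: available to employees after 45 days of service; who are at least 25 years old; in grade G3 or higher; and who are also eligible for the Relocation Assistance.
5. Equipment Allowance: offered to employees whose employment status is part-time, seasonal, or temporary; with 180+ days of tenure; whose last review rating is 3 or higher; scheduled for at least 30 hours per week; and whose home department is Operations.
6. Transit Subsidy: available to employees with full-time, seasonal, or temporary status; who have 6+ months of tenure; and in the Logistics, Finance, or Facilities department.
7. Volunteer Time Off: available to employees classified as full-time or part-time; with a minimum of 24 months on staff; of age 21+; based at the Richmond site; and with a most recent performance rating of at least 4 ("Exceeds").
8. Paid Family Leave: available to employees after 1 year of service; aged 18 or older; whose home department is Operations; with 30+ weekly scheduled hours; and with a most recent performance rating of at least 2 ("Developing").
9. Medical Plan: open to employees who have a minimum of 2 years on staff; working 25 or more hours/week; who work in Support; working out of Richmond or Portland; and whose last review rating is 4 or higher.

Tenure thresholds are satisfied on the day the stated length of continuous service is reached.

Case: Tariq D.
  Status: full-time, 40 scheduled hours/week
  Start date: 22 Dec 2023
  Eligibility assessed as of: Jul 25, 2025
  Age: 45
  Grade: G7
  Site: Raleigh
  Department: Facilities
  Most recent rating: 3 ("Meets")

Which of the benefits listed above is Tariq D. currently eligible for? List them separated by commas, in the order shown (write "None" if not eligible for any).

Service from 22 Dec 2023 to Jul 25, 2025: 581 days.
Relocation Assistance — status full-time ✓; service 581 days ≥ 26 weeks (≈182 days) ✓; 40 hrs/wk ≥ 40 ✓; rating 3 ≥ 3 ✓ → eligible.
Sabbatical Program — status full-time ✓ (not excluded); service 581 days ≥ 18 months (≈540 days) ✓; 40 hrs/wk ≥ 24 ✓; grade G7 ≥ G3 ✓ → eligible.
Employer Retirement Match — status full-time ✓ (not excluded); service 581 days ≥ 1 month (≈30 days) ✓; dept Facilities ✗ → not eligible.
Unlimited PTO Program — service 581 days ≥ 45 days ✓; age 45 ≥ 25 ✓; grade G7 ≥ G3 ✓; eligible for Relocation Assistance ✓ → eligible.
Equipment Allowance — status full-time ✗ (requires part-time, seasonal, or temporary) → not eligible.
Transit Subsidy — status full-time ✓; service 581 days ≥ 6 months (≈180 days) ✓; dept Facilities ✓ → eligible.
Volunteer Time Off — status full-time ✓; service 581 days < 24 months (≈720 days) ✗ → not eligible.
Paid Family Leave — service 581 days ≥ 1 year (≈365 days) ✓; age 45 ≥ 18 ✓; dept Facilities ✗ → not eligible.
Medical Plan — service 581 days < 2 years (≈730 days) ✗ → not eligible.

Relocation Assistance, Sabbatical Program, Unlimited PTO Program, Transit Subsidy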